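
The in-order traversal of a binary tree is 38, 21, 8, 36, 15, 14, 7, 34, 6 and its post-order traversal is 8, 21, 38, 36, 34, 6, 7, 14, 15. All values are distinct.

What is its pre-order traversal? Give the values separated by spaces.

15 36 38 21 8 14 7 6 34

The last element of post-order is the root; it splits in-order into left and right subtrees.
Root 15: left subtree has 4 nodes {38, 21, 8, 36}, right has 4 {14, 7, 34, 6}.
  Root 36: left subtree has 3 nodes {38, 21, 8}, right has 0 { }.
    Root 38: left subtree has 0 nodes { }, right has 2 {21, 8}.
      Root 21: left subtree has 0 nodes { }, right has 1 {8}.
  Root 14: left subtree has 0 nodes { }, right has 3 {7, 34, 6}.
    Root 7: left subtree has 0 nodes { }, right has 2 {34, 6}.
      Root 6: left subtree has 1 node {34}, right has 0 { }.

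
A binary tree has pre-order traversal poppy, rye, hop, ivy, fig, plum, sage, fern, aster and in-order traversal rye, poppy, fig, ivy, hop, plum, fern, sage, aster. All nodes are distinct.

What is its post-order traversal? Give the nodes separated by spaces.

rye fig ivy fern aster sage plum hop poppy

The first element of pre-order is the root; it splits in-order into left and right subtrees.
Root poppy: left subtree has 1 node {rye}, right has 7 {fig, ivy, hop, plum, fern, sage, aster}.
  Root hop: left subtree has 2 nodes {fig, ivy}, right has 4 {plum, fern, sage, aster}.
    Root ivy: left subtree has 1 node {fig}, right has 0 { }.
    Root plum: left subtree has 0 nodes { }, right has 3 {fern, sage, aster}.
      Root sage: left subtree has 1 node {fern}, right has 1 {aster}.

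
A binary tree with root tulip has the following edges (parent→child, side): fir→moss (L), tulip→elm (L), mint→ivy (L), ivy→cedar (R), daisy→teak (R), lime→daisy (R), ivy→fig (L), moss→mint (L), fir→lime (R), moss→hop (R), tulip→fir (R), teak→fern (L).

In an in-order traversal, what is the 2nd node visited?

tulip

In-order visits the left subtree, then the node, then the right subtree.
At tulip: go left to elm.
  elm is a leaf — visit elm.
Visit tulip.
At tulip: go right to fir.
  At fir: go left to moss.
    At moss: go left to mint.
      At mint: go left to ivy.
        At ivy: go left to fig.
          fig is a leaf — visit fig.
        Visit ivy.
        At ivy: go right to cedar.
          cedar is a leaf — visit cedar.
      Visit mint.
      At mint: no right child.
    Visit moss.
    At moss: go right to hop.
      hop is a leaf — visit hop.
  Visit fir.
  At fir: go right to lime.
    At lime: no left child.
    Visit lime.
    At lime: go right to daisy.
      At daisy: no left child.
      Visit daisy.
      At daisy: go right to teak.
        At teak: go left to fern.
          fern is a leaf — visit fern.
        Visit teak.
        At teak: no right child.
Full in-order sequence: elm, tulip, fig, ivy, cedar, mint, moss, hop, fir, lime, daisy, fern, teak.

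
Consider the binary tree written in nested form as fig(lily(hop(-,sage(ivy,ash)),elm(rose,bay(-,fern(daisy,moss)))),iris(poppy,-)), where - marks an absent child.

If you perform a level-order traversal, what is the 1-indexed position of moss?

Level-order visits nodes level by level from the root, left to right within each level.
Level 0: fig
Level 1: lily, iris
Level 2: hop, elm, poppy
Level 3: sage, rose, bay
Level 4: ivy, ash, fern
Level 5: daisy, moss
Full level-order sequence: fig, lily, iris, hop, elm, poppy, sage, rose, bay, ivy, ash, fern, daisy, moss.

14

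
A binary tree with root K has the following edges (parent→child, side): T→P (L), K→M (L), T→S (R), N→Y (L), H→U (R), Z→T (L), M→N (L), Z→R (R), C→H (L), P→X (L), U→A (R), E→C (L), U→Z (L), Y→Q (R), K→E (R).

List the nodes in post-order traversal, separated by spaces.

Post-order visits the left subtree, then the right subtree, then the node.
At K: go left to M.
  At M: go left to N.
    At N: go left to Y.
      At Y: no left child.
      At Y: go right to Q.
        Q is a leaf — visit Q.
      Visit Y.
    At N: no right child.
    Visit N.
  At M: no right child.
  Visit M.
At K: go right to E.
  At E: go left to C.
    At C: go left to H.
      At H: no left child.
      At H: go right to U.
        At U: go left to Z.
          At Z: go left to T.
            At T: go left to P.
              At P: go left to X.
                X is a leaf — visit X.
              At P: no right child.
              Visit P.
            At T: go right to S.
              S is a leaf — visit S.
            Visit T.
          At Z: go right to R.
            R is a leaf — visit R.
          Visit Z.
        At U: go right to A.
          A is a leaf — visit A.
        Visit U.
      Visit H.
    At C: no right child.
    Visit C.
  At E: no right child.
  Visit E.
Visit K.

Q Y N M X P S T R Z A U H C E K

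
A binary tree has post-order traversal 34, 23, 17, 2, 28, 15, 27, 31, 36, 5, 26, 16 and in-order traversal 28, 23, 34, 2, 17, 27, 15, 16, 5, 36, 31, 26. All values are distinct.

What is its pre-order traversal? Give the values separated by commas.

The last element of post-order is the root; it splits in-order into left and right subtrees.
Root 16: left subtree has 7 nodes {28, 23, 34, 2, 17, 27, 15}, right has 4 {5, 36, 31, 26}.
  Root 27: left subtree has 5 nodes {28, 23, 34, 2, 17}, right has 1 {15}.
    Root 28: left subtree has 0 nodes { }, right has 4 {23, 34, 2, 17}.
      Root 2: left subtree has 2 nodes {23, 34}, right has 1 {17}.
        Root 23: left subtree has 0 nodes { }, right has 1 {34}.
  Root 26: left subtree has 3 nodes {5, 36, 31}, right has 0 { }.
    Root 5: left subtree has 0 nodes { }, right has 2 {36, 31}.
      Root 36: left subtree has 0 nodes { }, right has 1 {31}.

16, 27, 28, 2, 23, 34, 17, 15, 26, 5, 36, 31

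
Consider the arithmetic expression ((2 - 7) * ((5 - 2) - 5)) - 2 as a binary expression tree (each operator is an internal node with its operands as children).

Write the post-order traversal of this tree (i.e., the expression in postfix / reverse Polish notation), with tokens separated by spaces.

Post-order on an expression tree gives postfix notation: for each operator, emit left operand, right operand, then the operator.

2 7 - 5 2 - 5 - * 2 -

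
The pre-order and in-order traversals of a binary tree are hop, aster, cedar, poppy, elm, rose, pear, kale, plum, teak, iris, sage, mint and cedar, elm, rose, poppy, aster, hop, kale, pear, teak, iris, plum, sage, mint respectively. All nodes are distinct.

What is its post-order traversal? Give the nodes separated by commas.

rose, elm, poppy, cedar, aster, kale, iris, teak, mint, sage, plum, pear, hop

The first element of pre-order is the root; it splits in-order into left and right subtrees.
Root hop: left subtree has 5 nodes {cedar, elm, rose, poppy, aster}, right has 7 {kale, pear, teak, iris, plum, sage, mint}.
  Root aster: left subtree has 4 nodes {cedar, elm, rose, poppy}, right has 0 { }.
    Root cedar: left subtree has 0 nodes { }, right has 3 {elm, rose, poppy}.
      Root poppy: left subtree has 2 nodes {elm, rose}, right has 0 { }.
        Root elm: left subtree has 0 nodes { }, right has 1 {rose}.
  Root pear: left subtree has 1 node {kale}, right has 5 {teak, iris, plum, sage, mint}.
    Root plum: left subtree has 2 nodes {teak, iris}, right has 2 {sage, mint}.
      Root teak: left subtree has 0 nodes { }, right has 1 {iris}.
      Root sage: left subtree has 0 nodes { }, right has 1 {mint}.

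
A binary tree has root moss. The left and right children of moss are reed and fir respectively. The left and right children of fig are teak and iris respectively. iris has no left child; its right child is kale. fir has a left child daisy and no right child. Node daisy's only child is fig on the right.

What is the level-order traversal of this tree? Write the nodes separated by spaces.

moss reed fir daisy fig teak iris kale

Level-order visits nodes level by level from the root, left to right within each level.
Level 0: moss
Level 1: reed, fir
Level 2: daisy
Level 3: fig
Level 4: teak, iris
Level 5: kale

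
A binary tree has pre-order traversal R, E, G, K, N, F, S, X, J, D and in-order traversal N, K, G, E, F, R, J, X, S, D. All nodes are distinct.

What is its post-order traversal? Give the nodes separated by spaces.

The first element of pre-order is the root; it splits in-order into left and right subtrees.
Root R: left subtree has 5 nodes {N, K, G, E, F}, right has 4 {J, X, S, D}.
  Root E: left subtree has 3 nodes {N, K, G}, right has 1 {F}.
    Root G: left subtree has 2 nodes {N, K}, right has 0 { }.
      Root K: left subtree has 1 node {N}, right has 0 { }.
  Root S: left subtree has 2 nodes {J, X}, right has 1 {D}.
    Root X: left subtree has 1 node {J}, right has 0 { }.

N K G F E J X D S R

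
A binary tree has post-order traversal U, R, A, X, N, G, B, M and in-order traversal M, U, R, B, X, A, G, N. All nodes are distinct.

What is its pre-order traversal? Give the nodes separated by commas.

The last element of post-order is the root; it splits in-order into left and right subtrees.
Root M: left subtree has 0 nodes { }, right has 7 {U, R, B, X, A, G, N}.
  Root B: left subtree has 2 nodes {U, R}, right has 4 {X, A, G, N}.
    Root R: left subtree has 1 node {U}, right has 0 { }.
    Root G: left subtree has 2 nodes {X, A}, right has 1 {N}.
      Root X: left subtree has 0 nodes { }, right has 1 {A}.

M, B, R, U, G, X, A, N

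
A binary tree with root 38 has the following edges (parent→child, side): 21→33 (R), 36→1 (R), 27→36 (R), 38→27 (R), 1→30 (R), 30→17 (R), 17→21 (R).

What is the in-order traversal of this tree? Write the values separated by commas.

38, 27, 36, 1, 30, 17, 21, 33

In-order visits the left subtree, then the node, then the right subtree.
At 38: no left child.
Visit 38.
At 38: go right to 27.
  At 27: no left child.
  Visit 27.
  At 27: go right to 36.
    At 36: no left child.
    Visit 36.
    At 36: go right to 1.
      At 1: no left child.
      Visit 1.
      At 1: go right to 30.
        At 30: no left child.
        Visit 30.
        At 30: go right to 17.
          At 17: no left child.
          Visit 17.
          At 17: go right to 21.
            At 21: no left child.
            Visit 21.
            At 21: go right to 33.
              33 is a leaf — visit 33.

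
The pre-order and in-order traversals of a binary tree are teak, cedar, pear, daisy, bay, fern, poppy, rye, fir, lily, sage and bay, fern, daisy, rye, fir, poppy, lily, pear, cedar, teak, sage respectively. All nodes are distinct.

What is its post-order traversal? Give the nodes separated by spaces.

fern bay fir rye lily poppy daisy pear cedar sage teak

The first element of pre-order is the root; it splits in-order into left and right subtrees.
Root teak: left subtree has 9 nodes {bay, fern, daisy, rye, fir, poppy, lily, pear, cedar}, right has 1 {sage}.
  Root cedar: left subtree has 8 nodes {bay, fern, daisy, rye, fir, poppy, lily, pear}, right has 0 { }.
    Root pear: left subtree has 7 nodes {bay, fern, daisy, rye, fir, poppy, lily}, right has 0 { }.
      Root daisy: left subtree has 2 nodes {bay, fern}, right has 4 {rye, fir, poppy, lily}.
        Root bay: left subtree has 0 nodes { }, right has 1 {fern}.
        Root poppy: left subtree has 2 nodes {rye, fir}, right has 1 {lily}.
          Root rye: left subtree has 0 nodes { }, right has 1 {fir}.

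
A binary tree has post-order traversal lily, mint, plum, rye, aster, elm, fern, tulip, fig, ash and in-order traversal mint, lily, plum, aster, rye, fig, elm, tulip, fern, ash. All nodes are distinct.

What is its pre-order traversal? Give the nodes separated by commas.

The last element of post-order is the root; it splits in-order into left and right subtrees.
Root ash: left subtree has 9 nodes {mint, lily, plum, aster, rye, fig, elm, tulip, fern}, right has 0 { }.
  Root fig: left subtree has 5 nodes {mint, lily, plum, aster, rye}, right has 3 {elm, tulip, fern}.
    Root aster: left subtree has 3 nodes {mint, lily, plum}, right has 1 {rye}.
      Root plum: left subtree has 2 nodes {mint, lily}, right has 0 { }.
        Root mint: left subtree has 0 nodes { }, right has 1 {lily}.
    Root tulip: left subtree has 1 node {elm}, right has 1 {fern}.

ash, fig, aster, plum, mint, lily, rye, tulip, elm, fern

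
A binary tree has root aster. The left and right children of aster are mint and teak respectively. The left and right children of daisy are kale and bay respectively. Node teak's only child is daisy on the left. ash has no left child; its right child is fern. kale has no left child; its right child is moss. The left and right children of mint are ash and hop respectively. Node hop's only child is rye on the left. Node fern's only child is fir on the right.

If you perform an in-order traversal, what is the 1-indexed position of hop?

6

In-order visits the left subtree, then the node, then the right subtree.
At aster: go left to mint.
  At mint: go left to ash.
    At ash: no left child.
    Visit ash.
    At ash: go right to fern.
      At fern: no left child.
      Visit fern.
      At fern: go right to fir.
        fir is a leaf — visit fir.
  Visit mint.
  At mint: go right to hop.
    At hop: go left to rye.
      rye is a leaf — visit rye.
    Visit hop.
    At hop: no right child.
Visit aster.
At aster: go right to teak.
  At teak: go left to daisy.
    At daisy: go left to kale.
      At kale: no left child.
      Visit kale.
      At kale: go right to moss.
        moss is a leaf — visit moss.
    Visit daisy.
    At daisy: go right to bay.
      bay is a leaf — visit bay.
  Visit teak.
  At teak: no right child.
Full in-order sequence: ash, fern, fir, mint, rye, hop, aster, kale, moss, daisy, bay, teak.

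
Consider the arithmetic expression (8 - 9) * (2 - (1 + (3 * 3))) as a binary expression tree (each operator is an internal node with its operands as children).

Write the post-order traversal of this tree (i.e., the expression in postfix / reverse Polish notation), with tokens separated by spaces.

8 9 - 2 1 3 3 * + - *

Post-order on an expression tree gives postfix notation: for each operator, emit left operand, right operand, then the operator.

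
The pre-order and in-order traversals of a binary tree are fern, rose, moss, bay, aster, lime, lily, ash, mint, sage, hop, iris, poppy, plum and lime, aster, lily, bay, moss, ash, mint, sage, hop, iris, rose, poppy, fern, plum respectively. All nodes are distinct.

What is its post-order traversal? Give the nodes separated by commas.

lime, lily, aster, bay, iris, hop, sage, mint, ash, moss, poppy, rose, plum, fern

The first element of pre-order is the root; it splits in-order into left and right subtrees.
Root fern: left subtree has 12 nodes {lime, aster, lily, bay, moss, ash, mint, sage, hop, iris, rose, poppy}, right has 1 {plum}.
  Root rose: left subtree has 10 nodes {lime, aster, lily, bay, moss, ash, mint, sage, hop, iris}, right has 1 {poppy}.
    Root moss: left subtree has 4 nodes {lime, aster, lily, bay}, right has 5 {ash, mint, sage, hop, iris}.
      Root bay: left subtree has 3 nodes {lime, aster, lily}, right has 0 { }.
        Root aster: left subtree has 1 node {lime}, right has 1 {lily}.
      Root ash: left subtree has 0 nodes { }, right has 4 {mint, sage, hop, iris}.
        Root mint: left subtree has 0 nodes { }, right has 3 {sage, hop, iris}.
          Root sage: left subtree has 0 nodes { }, right has 2 {hop, iris}.
            Root hop: left subtree has 0 nodes { }, right has 1 {iris}.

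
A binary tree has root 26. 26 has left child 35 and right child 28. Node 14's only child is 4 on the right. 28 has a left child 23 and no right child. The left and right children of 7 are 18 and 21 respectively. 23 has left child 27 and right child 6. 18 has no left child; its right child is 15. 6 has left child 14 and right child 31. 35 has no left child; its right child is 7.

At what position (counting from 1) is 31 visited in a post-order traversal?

9

Post-order visits the left subtree, then the right subtree, then the node.
At 26: go left to 35.
  At 35: no left child.
  At 35: go right to 7.
    At 7: go left to 18.
      At 18: no left child.
      At 18: go right to 15.
        15 is a leaf — visit 15.
      Visit 18.
    At 7: go right to 21.
      21 is a leaf — visit 21.
    Visit 7.
  Visit 35.
At 26: go right to 28.
  At 28: go left to 23.
    At 23: go left to 27.
      27 is a leaf — visit 27.
    At 23: go right to 6.
      At 6: go left to 14.
        At 14: no left child.
        At 14: go right to 4.
          4 is a leaf — visit 4.
        Visit 14.
      At 6: go right to 31.
        31 is a leaf — visit 31.
      Visit 6.
    Visit 23.
  At 28: no right child.
  Visit 28.
Visit 26.
Full post-order sequence: 15, 18, 21, 7, 35, 27, 4, 14, 31, 6, 23, 28, 26.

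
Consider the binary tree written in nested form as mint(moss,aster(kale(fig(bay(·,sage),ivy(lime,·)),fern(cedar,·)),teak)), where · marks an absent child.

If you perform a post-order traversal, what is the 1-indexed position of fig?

6

Post-order visits the left subtree, then the right subtree, then the node.
At mint: go left to moss.
  moss is a leaf — visit moss.
At mint: go right to aster.
  At aster: go left to kale.
    At kale: go left to fig.
      At fig: go left to bay.
        At bay: no left child.
        At bay: go right to sage.
          sage is a leaf — visit sage.
        Visit bay.
      At fig: go right to ivy.
        At ivy: go left to lime.
          lime is a leaf — visit lime.
        At ivy: no right child.
        Visit ivy.
      Visit fig.
    At kale: go right to fern.
      At fern: go left to cedar.
        cedar is a leaf — visit cedar.
      At fern: no right child.
      Visit fern.
    Visit kale.
  At aster: go right to teak.
    teak is a leaf — visit teak.
  Visit aster.
Visit mint.
Full post-order sequence: moss, sage, bay, lime, ivy, fig, cedar, fern, kale, teak, aster, mint.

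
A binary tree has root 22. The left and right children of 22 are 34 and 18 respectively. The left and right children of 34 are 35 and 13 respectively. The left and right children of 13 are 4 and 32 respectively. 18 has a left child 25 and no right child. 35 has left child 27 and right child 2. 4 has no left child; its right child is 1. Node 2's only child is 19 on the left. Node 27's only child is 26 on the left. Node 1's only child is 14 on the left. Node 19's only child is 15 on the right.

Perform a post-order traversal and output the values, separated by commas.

Post-order visits the left subtree, then the right subtree, then the node.
At 22: go left to 34.
  At 34: go left to 35.
    At 35: go left to 27.
      At 27: go left to 26.
        26 is a leaf — visit 26.
      At 27: no right child.
      Visit 27.
    At 35: go right to 2.
      At 2: go left to 19.
        At 19: no left child.
        At 19: go right to 15.
          15 is a leaf — visit 15.
        Visit 19.
      At 2: no right child.
      Visit 2.
    Visit 35.
  At 34: go right to 13.
    At 13: go left to 4.
      At 4: no left child.
      At 4: go right to 1.
        At 1: go left to 14.
          14 is a leaf — visit 14.
        At 1: no right child.
        Visit 1.
      Visit 4.
    At 13: go right to 32.
      32 is a leaf — visit 32.
    Visit 13.
  Visit 34.
At 22: go right to 18.
  At 18: go left to 25.
    25 is a leaf — visit 25.
  At 18: no right child.
  Visit 18.
Visit 22.

26, 27, 15, 19, 2, 35, 14, 1, 4, 32, 13, 34, 25, 18, 22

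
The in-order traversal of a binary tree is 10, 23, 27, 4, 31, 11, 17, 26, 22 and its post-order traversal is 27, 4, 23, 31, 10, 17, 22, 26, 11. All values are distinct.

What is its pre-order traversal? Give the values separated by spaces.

The last element of post-order is the root; it splits in-order into left and right subtrees.
Root 11: left subtree has 5 nodes {10, 23, 27, 4, 31}, right has 3 {17, 26, 22}.
  Root 10: left subtree has 0 nodes { }, right has 4 {23, 27, 4, 31}.
    Root 31: left subtree has 3 nodes {23, 27, 4}, right has 0 { }.
      Root 23: left subtree has 0 nodes { }, right has 2 {27, 4}.
        Root 4: left subtree has 1 node {27}, right has 0 { }.
  Root 26: left subtree has 1 node {17}, right has 1 {22}.

11 10 31 23 4 27 26 17 22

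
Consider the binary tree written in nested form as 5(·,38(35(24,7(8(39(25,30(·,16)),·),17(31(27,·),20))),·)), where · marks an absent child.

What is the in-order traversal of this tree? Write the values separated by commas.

In-order visits the left subtree, then the node, then the right subtree.
At 5: no left child.
Visit 5.
At 5: go right to 38.
  At 38: go left to 35.
    At 35: go left to 24.
      24 is a leaf — visit 24.
    Visit 35.
    At 35: go right to 7.
      At 7: go left to 8.
        At 8: go left to 39.
          At 39: go left to 25.
            25 is a leaf — visit 25.
          Visit 39.
          At 39: go right to 30.
            At 30: no left child.
            Visit 30.
            At 30: go right to 16.
              16 is a leaf — visit 16.
        Visit 8.
        At 8: no right child.
      Visit 7.
      At 7: go right to 17.
        At 17: go left to 31.
          At 31: go left to 27.
            27 is a leaf — visit 27.
          Visit 31.
          At 31: no right child.
        Visit 17.
        At 17: go right to 20.
          20 is a leaf — visit 20.
  Visit 38.
  At 38: no right child.

5, 24, 35, 25, 39, 30, 16, 8, 7, 27, 31, 17, 20, 38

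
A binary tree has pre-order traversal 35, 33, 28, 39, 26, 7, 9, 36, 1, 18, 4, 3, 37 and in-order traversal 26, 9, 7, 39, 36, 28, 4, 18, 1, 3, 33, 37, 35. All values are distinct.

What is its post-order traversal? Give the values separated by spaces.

The first element of pre-order is the root; it splits in-order into left and right subtrees.
Root 35: left subtree has 12 nodes {26, 9, 7, 39, 36, 28, 4, 18, 1, 3, 33, 37}, right has 0 { }.
  Root 33: left subtree has 10 nodes {26, 9, 7, 39, 36, 28, 4, 18, 1, 3}, right has 1 {37}.
    Root 28: left subtree has 5 nodes {26, 9, 7, 39, 36}, right has 4 {4, 18, 1, 3}.
      Root 39: left subtree has 3 nodes {26, 9, 7}, right has 1 {36}.
        Root 26: left subtree has 0 nodes { }, right has 2 {9, 7}.
          Root 7: left subtree has 1 node {9}, right has 0 { }.
      Root 1: left subtree has 2 nodes {4, 18}, right has 1 {3}.
        Root 18: left subtree has 1 node {4}, right has 0 { }.

9 7 26 36 39 4 18 3 1 28 37 33 35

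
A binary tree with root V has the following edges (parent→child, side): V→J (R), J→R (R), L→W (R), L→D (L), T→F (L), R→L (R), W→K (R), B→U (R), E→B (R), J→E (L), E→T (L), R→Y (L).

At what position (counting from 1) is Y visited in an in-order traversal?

In-order visits the left subtree, then the node, then the right subtree.
At V: no left child.
Visit V.
At V: go right to J.
  At J: go left to E.
    At E: go left to T.
      At T: go left to F.
        F is a leaf — visit F.
      Visit T.
      At T: no right child.
    Visit E.
    At E: go right to B.
      At B: no left child.
      Visit B.
      At B: go right to U.
        U is a leaf — visit U.
  Visit J.
  At J: go right to R.
    At R: go left to Y.
      Y is a leaf — visit Y.
    Visit R.
    At R: go right to L.
      At L: go left to D.
        D is a leaf — visit D.
      Visit L.
      At L: go right to W.
        At W: no left child.
        Visit W.
        At W: go right to K.
          K is a leaf — visit K.
Full in-order sequence: V, F, T, E, B, U, J, Y, R, D, L, W, K.

8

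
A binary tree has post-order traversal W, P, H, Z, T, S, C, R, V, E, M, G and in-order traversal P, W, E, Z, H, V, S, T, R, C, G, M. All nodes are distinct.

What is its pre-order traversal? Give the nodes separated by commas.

The last element of post-order is the root; it splits in-order into left and right subtrees.
Root G: left subtree has 10 nodes {P, W, E, Z, H, V, S, T, R, C}, right has 1 {M}.
  Root E: left subtree has 2 nodes {P, W}, right has 7 {Z, H, V, S, T, R, C}.
    Root P: left subtree has 0 nodes { }, right has 1 {W}.
    Root V: left subtree has 2 nodes {Z, H}, right has 4 {S, T, R, C}.
      Root Z: left subtree has 0 nodes { }, right has 1 {H}.
      Root R: left subtree has 2 nodes {S, T}, right has 1 {C}.
        Root S: left subtree has 0 nodes { }, right has 1 {T}.

G, E, P, W, V, Z, H, R, S, T, C, M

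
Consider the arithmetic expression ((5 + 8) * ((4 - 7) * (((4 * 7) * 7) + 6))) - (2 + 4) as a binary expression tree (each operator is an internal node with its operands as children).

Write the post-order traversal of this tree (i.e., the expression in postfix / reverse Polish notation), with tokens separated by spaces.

Post-order on an expression tree gives postfix notation: for each operator, emit left operand, right operand, then the operator.

5 8 + 4 7 - 4 7 * 7 * 6 + * * 2 4 + -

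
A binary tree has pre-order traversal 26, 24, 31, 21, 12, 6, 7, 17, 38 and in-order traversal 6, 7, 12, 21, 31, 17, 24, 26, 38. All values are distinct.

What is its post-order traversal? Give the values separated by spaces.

The first element of pre-order is the root; it splits in-order into left and right subtrees.
Root 26: left subtree has 7 nodes {6, 7, 12, 21, 31, 17, 24}, right has 1 {38}.
  Root 24: left subtree has 6 nodes {6, 7, 12, 21, 31, 17}, right has 0 { }.
    Root 31: left subtree has 4 nodes {6, 7, 12, 21}, right has 1 {17}.
      Root 21: left subtree has 3 nodes {6, 7, 12}, right has 0 { }.
        Root 12: left subtree has 2 nodes {6, 7}, right has 0 { }.
          Root 6: left subtree has 0 nodes { }, right has 1 {7}.

7 6 12 21 17 31 24 38 26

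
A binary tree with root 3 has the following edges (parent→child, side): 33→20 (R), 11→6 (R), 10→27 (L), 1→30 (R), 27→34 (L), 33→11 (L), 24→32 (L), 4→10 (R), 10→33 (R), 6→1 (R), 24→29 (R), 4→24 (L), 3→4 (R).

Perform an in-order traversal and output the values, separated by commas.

3, 32, 24, 29, 4, 34, 27, 10, 11, 6, 1, 30, 33, 20

In-order visits the left subtree, then the node, then the right subtree.
At 3: no left child.
Visit 3.
At 3: go right to 4.
  At 4: go left to 24.
    At 24: go left to 32.
      32 is a leaf — visit 32.
    Visit 24.
    At 24: go right to 29.
      29 is a leaf — visit 29.
  Visit 4.
  At 4: go right to 10.
    At 10: go left to 27.
      At 27: go left to 34.
        34 is a leaf — visit 34.
      Visit 27.
      At 27: no right child.
    Visit 10.
    At 10: go right to 33.
      At 33: go left to 11.
        At 11: no left child.
        Visit 11.
        At 11: go right to 6.
          At 6: no left child.
          Visit 6.
          At 6: go right to 1.
            At 1: no left child.
            Visit 1.
            At 1: go right to 30.
              30 is a leaf — visit 30.
      Visit 33.
      At 33: go right to 20.
        20 is a leaf — visit 20.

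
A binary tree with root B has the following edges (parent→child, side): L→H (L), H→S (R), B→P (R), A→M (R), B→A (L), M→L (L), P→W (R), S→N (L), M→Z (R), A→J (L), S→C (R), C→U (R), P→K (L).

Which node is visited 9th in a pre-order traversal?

Pre-order visits the node, then its left subtree, then its right subtree.
Visit B.
At B: go left to A.
  Visit A.
  At A: go left to J.
    J is a leaf — visit J.
  At A: go right to M.
    Visit M.
    At M: go left to L.
      Visit L.
      At L: go left to H.
        Visit H.
        At H: no left child.
        At H: go right to S.
          Visit S.
          At S: go left to N.
            N is a leaf — visit N.
          At S: go right to C.
            Visit C.
            At C: no left child.
            At C: go right to U.
              U is a leaf — visit U.
      At L: no right child.
    At M: go right to Z.
      Z is a leaf — visit Z.
At B: go right to P.
  Visit P.
  At P: go left to K.
    K is a leaf — visit K.
  At P: go right to W.
    W is a leaf — visit W.
Full pre-order sequence: B, A, J, M, L, H, S, N, C, U, Z, P, K, W.

C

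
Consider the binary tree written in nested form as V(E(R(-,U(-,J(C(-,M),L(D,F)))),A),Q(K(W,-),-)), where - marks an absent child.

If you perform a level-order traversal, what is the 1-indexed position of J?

Level-order visits nodes level by level from the root, left to right within each level.
Level 0: V
Level 1: E, Q
Level 2: R, A, K
Level 3: U, W
Level 4: J
Level 5: C, L
Level 6: M, D, F
Full level-order sequence: V, E, Q, R, A, K, U, W, J, C, L, M, D, F.

9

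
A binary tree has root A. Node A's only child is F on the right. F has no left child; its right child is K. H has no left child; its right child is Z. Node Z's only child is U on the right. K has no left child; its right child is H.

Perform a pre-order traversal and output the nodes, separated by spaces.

A F K H Z U

Pre-order visits the node, then its left subtree, then its right subtree.
Visit A.
At A: no left child.
At A: go right to F.
  Visit F.
  At F: no left child.
  At F: go right to K.
    Visit K.
    At K: no left child.
    At K: go right to H.
      Visit H.
      At H: no left child.
      At H: go right to Z.
        Visit Z.
        At Z: no left child.
        At Z: go right to U.
          U is a leaf — visit U.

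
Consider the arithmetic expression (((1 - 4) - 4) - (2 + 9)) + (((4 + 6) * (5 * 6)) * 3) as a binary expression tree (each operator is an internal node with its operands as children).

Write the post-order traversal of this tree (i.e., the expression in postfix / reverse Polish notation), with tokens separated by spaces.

1 4 - 4 - 2 9 + - 4 6 + 5 6 * * 3 * +

Post-order on an expression tree gives postfix notation: for each operator, emit left operand, right operand, then the operator.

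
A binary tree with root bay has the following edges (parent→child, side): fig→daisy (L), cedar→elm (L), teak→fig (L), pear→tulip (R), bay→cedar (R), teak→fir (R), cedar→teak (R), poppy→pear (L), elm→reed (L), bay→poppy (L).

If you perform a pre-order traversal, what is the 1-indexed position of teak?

Pre-order visits the node, then its left subtree, then its right subtree.
Visit bay.
At bay: go left to poppy.
  Visit poppy.
  At poppy: go left to pear.
    Visit pear.
    At pear: no left child.
    At pear: go right to tulip.
      tulip is a leaf — visit tulip.
  At poppy: no right child.
At bay: go right to cedar.
  Visit cedar.
  At cedar: go left to elm.
    Visit elm.
    At elm: go left to reed.
      reed is a leaf — visit reed.
    At elm: no right child.
  At cedar: go right to teak.
    Visit teak.
    At teak: go left to fig.
      Visit fig.
      At fig: go left to daisy.
        daisy is a leaf — visit daisy.
      At fig: no right child.
    At teak: go right to fir.
      fir is a leaf — visit fir.
Full pre-order sequence: bay, poppy, pear, tulip, cedar, elm, reed, teak, fig, daisy, fir.

8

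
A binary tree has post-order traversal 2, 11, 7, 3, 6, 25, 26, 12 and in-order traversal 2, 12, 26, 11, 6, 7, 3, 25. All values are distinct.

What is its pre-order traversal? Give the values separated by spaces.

12 2 26 25 6 11 3 7

The last element of post-order is the root; it splits in-order into left and right subtrees.
Root 12: left subtree has 1 node {2}, right has 6 {26, 11, 6, 7, 3, 25}.
  Root 26: left subtree has 0 nodes { }, right has 5 {11, 6, 7, 3, 25}.
    Root 25: left subtree has 4 nodes {11, 6, 7, 3}, right has 0 { }.
      Root 6: left subtree has 1 node {11}, right has 2 {7, 3}.
        Root 3: left subtree has 1 node {7}, right has 0 { }.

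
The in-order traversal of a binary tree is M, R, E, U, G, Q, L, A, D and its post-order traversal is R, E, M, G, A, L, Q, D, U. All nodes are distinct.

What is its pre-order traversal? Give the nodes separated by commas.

The last element of post-order is the root; it splits in-order into left and right subtrees.
Root U: left subtree has 3 nodes {M, R, E}, right has 5 {G, Q, L, A, D}.
  Root M: left subtree has 0 nodes { }, right has 2 {R, E}.
    Root E: left subtree has 1 node {R}, right has 0 { }.
  Root D: left subtree has 4 nodes {G, Q, L, A}, right has 0 { }.
    Root Q: left subtree has 1 node {G}, right has 2 {L, A}.
      Root L: left subtree has 0 nodes { }, right has 1 {A}.

U, M, E, R, D, Q, G, L, A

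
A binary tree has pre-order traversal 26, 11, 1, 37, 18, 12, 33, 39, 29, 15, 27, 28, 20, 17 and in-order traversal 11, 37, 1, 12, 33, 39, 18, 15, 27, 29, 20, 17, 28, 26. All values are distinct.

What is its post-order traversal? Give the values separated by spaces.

37 39 33 12 27 15 17 20 28 29 18 1 11 26

The first element of pre-order is the root; it splits in-order into left and right subtrees.
Root 26: left subtree has 13 nodes {11, 37, 1, 12, 33, 39, 18, 15, 27, 29, 20, 17, 28}, right has 0 { }.
  Root 11: left subtree has 0 nodes { }, right has 12 {37, 1, 12, 33, 39, 18, 15, 27, 29, 20, 17, 28}.
    Root 1: left subtree has 1 node {37}, right has 10 {12, 33, 39, 18, 15, 27, 29, 20, 17, 28}.
      Root 18: left subtree has 3 nodes {12, 33, 39}, right has 6 {15, 27, 29, 20, 17, 28}.
        Root 12: left subtree has 0 nodes { }, right has 2 {33, 39}.
          Root 33: left subtree has 0 nodes { }, right has 1 {39}.
        Root 29: left subtree has 2 nodes {15, 27}, right has 3 {20, 17, 28}.
          Root 15: left subtree has 0 nodes { }, right has 1 {27}.
          Root 28: left subtree has 2 nodes {20, 17}, right has 0 { }.
            Root 20: left subtree has 0 nodes { }, right has 1 {17}.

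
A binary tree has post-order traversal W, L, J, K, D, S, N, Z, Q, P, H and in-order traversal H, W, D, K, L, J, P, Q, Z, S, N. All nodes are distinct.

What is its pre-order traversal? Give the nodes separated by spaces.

The last element of post-order is the root; it splits in-order into left and right subtrees.
Root H: left subtree has 0 nodes { }, right has 10 {W, D, K, L, J, P, Q, Z, S, N}.
  Root P: left subtree has 5 nodes {W, D, K, L, J}, right has 4 {Q, Z, S, N}.
    Root D: left subtree has 1 node {W}, right has 3 {K, L, J}.
      Root K: left subtree has 0 nodes { }, right has 2 {L, J}.
        Root J: left subtree has 1 node {L}, right has 0 { }.
    Root Q: left subtree has 0 nodes { }, right has 3 {Z, S, N}.
      Root Z: left subtree has 0 nodes { }, right has 2 {S, N}.
        Root N: left subtree has 1 node {S}, right has 0 { }.

H P D W K J L Q Z N S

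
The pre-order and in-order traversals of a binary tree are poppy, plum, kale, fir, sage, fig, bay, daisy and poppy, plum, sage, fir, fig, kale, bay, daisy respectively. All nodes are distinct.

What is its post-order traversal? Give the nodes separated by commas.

sage, fig, fir, daisy, bay, kale, plum, poppy

The first element of pre-order is the root; it splits in-order into left and right subtrees.
Root poppy: left subtree has 0 nodes { }, right has 7 {plum, sage, fir, fig, kale, bay, daisy}.
  Root plum: left subtree has 0 nodes { }, right has 6 {sage, fir, fig, kale, bay, daisy}.
    Root kale: left subtree has 3 nodes {sage, fir, fig}, right has 2 {bay, daisy}.
      Root fir: left subtree has 1 node {sage}, right has 1 {fig}.
      Root bay: left subtree has 0 nodes { }, right has 1 {daisy}.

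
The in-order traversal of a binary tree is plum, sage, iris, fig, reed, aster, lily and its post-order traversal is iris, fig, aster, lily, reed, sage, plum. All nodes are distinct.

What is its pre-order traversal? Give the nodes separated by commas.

The last element of post-order is the root; it splits in-order into left and right subtrees.
Root plum: left subtree has 0 nodes { }, right has 6 {sage, iris, fig, reed, aster, lily}.
  Root sage: left subtree has 0 nodes { }, right has 5 {iris, fig, reed, aster, lily}.
    Root reed: left subtree has 2 nodes {iris, fig}, right has 2 {aster, lily}.
      Root fig: left subtree has 1 node {iris}, right has 0 { }.
      Root lily: left subtree has 1 node {aster}, right has 0 { }.

plum, sage, reed, fig, iris, lily, aster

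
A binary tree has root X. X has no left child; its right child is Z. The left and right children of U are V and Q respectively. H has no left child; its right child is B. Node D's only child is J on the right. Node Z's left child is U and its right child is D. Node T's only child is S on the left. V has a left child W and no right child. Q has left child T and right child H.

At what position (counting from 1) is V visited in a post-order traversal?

Post-order visits the left subtree, then the right subtree, then the node.
At X: no left child.
At X: go right to Z.
  At Z: go left to U.
    At U: go left to V.
      At V: go left to W.
        W is a leaf — visit W.
      At V: no right child.
      Visit V.
    At U: go right to Q.
      At Q: go left to T.
        At T: go left to S.
          S is a leaf — visit S.
        At T: no right child.
        Visit T.
      At Q: go right to H.
        At H: no left child.
        At H: go right to B.
          B is a leaf — visit B.
        Visit H.
      Visit Q.
    Visit U.
  At Z: go right to D.
    At D: no left child.
    At D: go right to J.
      J is a leaf — visit J.
    Visit D.
  Visit Z.
Visit X.
Full post-order sequence: W, V, S, T, B, H, Q, U, J, D, Z, X.

2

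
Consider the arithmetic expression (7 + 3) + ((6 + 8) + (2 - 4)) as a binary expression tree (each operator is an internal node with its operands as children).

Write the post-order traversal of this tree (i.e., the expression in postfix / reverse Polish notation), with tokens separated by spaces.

Post-order on an expression tree gives postfix notation: for each operator, emit left operand, right operand, then the operator.

7 3 + 6 8 + 2 4 - + +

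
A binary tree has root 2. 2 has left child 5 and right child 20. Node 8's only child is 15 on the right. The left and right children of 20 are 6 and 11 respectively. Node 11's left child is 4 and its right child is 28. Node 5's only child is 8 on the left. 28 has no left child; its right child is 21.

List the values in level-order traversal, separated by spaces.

Level-order visits nodes level by level from the root, left to right within each level.
Level 0: 2
Level 1: 5, 20
Level 2: 8, 6, 11
Level 3: 15, 4, 28
Level 4: 21

2 5 20 8 6 11 15 4 28 21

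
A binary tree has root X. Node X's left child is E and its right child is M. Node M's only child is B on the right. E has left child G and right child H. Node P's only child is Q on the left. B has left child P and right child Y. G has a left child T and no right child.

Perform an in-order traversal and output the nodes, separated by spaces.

In-order visits the left subtree, then the node, then the right subtree.
At X: go left to E.
  At E: go left to G.
    At G: go left to T.
      T is a leaf — visit T.
    Visit G.
    At G: no right child.
  Visit E.
  At E: go right to H.
    H is a leaf — visit H.
Visit X.
At X: go right to M.
  At M: no left child.
  Visit M.
  At M: go right to B.
    At B: go left to P.
      At P: go left to Q.
        Q is a leaf — visit Q.
      Visit P.
      At P: no right child.
    Visit B.
    At B: go right to Y.
      Y is a leaf — visit Y.

T G E H X M Q P B Y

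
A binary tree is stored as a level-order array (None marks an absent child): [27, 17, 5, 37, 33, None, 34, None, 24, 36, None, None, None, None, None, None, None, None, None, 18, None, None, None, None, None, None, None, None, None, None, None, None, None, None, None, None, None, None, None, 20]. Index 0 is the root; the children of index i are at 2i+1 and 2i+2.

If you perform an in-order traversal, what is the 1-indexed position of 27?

In-order visits the left subtree, then the node, then the right subtree.
At 27: go left to 17.
  At 17: go left to 37.
    At 37: no left child.
    Visit 37.
    At 37: go right to 24.
      24 is a leaf — visit 24.
  Visit 17.
  At 17: go right to 33.
    At 33: go left to 36.
      At 36: go left to 18.
        At 18: go left to 20.
          20 is a leaf — visit 20.
        Visit 18.
        At 18: no right child.
      Visit 36.
      At 36: no right child.
    Visit 33.
    At 33: no right child.
Visit 27.
At 27: go right to 5.
  At 5: no left child.
  Visit 5.
  At 5: go right to 34.
    34 is a leaf — visit 34.
Full in-order sequence: 37, 24, 17, 20, 18, 36, 33, 27, 5, 34.

8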